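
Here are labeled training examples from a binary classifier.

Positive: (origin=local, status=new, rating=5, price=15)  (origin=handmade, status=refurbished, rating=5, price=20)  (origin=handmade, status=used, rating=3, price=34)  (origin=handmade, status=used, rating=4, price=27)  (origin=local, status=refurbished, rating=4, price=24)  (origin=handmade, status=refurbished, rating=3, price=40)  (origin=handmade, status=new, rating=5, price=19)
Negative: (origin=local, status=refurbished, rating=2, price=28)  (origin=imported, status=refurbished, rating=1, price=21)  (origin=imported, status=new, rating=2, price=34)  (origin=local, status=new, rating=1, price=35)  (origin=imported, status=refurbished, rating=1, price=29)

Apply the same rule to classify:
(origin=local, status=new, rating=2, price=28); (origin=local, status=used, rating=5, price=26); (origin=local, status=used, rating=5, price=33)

Negative, Positive, Positive

The rule appears to be: rating ≥ 3.
(origin=local, status=new, rating=2, price=28) → rating = 2 → Negative. (origin=local, status=used, rating=5, price=26) → rating = 5 → Positive. (origin=local, status=used, rating=5, price=33) → rating = 5 → Positive.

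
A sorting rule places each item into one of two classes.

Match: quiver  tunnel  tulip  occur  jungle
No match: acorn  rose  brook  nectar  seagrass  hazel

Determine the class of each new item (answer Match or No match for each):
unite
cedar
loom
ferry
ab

Match, No match, No match, No match, No match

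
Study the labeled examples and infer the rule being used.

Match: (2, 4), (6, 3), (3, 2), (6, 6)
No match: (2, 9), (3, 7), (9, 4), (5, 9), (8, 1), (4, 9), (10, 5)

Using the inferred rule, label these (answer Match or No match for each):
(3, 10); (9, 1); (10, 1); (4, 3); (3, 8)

No match, No match, No match, Match, No match

Rule: max ≤ 6. This holds for each 'Match' example and fails for each 'No match' one.
(3, 10) — max 10, hence No match. (9, 1) — max 9, hence No match. (10, 1) — max 10, hence No match. (4, 3) — max 4, hence Match. (3, 8) — max 8, hence No match.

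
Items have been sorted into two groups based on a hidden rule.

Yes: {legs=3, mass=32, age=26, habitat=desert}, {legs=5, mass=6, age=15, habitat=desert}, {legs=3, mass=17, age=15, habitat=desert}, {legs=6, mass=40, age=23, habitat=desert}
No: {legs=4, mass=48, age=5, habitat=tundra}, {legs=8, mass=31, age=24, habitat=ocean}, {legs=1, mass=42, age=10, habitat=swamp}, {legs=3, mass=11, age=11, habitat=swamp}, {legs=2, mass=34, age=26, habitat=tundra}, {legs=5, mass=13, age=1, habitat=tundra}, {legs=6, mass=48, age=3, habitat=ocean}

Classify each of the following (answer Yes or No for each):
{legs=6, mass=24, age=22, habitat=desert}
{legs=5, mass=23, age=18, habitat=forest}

Every 'Yes' example satisfies: habitat is desert. None of the 'No' examples do.
{legs=6, mass=24, age=22, habitat=desert} — habitat is desert, hence Yes. {legs=5, mass=23, age=18, habitat=forest} — habitat is forest, hence No.

Yes, No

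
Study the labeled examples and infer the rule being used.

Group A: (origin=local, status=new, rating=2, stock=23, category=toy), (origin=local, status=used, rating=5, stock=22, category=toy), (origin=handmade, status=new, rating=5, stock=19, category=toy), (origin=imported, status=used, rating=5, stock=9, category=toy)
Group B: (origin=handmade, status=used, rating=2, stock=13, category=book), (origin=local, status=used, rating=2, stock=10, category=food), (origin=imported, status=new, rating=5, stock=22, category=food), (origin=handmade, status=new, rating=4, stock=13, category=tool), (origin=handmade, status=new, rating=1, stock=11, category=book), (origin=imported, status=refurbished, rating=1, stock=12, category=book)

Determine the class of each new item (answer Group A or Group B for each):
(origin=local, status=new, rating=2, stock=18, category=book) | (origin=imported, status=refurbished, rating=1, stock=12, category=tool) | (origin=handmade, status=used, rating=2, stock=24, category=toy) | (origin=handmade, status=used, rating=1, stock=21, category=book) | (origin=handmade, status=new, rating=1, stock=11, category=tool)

Group B, Group B, Group A, Group B, Group B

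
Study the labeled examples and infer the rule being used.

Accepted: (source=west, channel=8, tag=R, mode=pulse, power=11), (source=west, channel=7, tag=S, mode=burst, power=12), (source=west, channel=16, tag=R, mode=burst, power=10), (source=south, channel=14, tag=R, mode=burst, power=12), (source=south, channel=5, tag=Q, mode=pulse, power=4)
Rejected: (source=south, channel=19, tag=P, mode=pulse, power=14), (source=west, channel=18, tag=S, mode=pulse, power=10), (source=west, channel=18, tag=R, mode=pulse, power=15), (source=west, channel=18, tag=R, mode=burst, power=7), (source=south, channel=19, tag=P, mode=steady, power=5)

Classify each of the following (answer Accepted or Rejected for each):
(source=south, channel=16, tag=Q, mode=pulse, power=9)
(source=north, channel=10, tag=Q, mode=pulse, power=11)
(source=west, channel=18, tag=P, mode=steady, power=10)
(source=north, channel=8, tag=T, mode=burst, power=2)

Accepted, Accepted, Rejected, Accepted

'Accepted' ⟺ channel ≤ 16.
(source=south, channel=16, tag=Q, mode=pulse, power=9) → channel = 16 → Accepted. (source=north, channel=10, tag=Q, mode=pulse, power=11) → channel = 10 → Accepted. (source=west, channel=18, tag=P, mode=steady, power=10) → channel = 18 → Rejected. (source=north, channel=8, tag=T, mode=burst, power=2) → channel = 8 → Accepted.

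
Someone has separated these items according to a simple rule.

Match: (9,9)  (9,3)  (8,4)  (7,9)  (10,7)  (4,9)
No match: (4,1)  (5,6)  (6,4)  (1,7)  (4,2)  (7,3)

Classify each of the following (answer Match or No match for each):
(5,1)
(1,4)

The classifier is using: sum ≥ 12.
(5,1): 5+1 = 6 — lacks this property, so No match. (1,4): 1+4 = 5 — lacks this property, so No match.

No match, No match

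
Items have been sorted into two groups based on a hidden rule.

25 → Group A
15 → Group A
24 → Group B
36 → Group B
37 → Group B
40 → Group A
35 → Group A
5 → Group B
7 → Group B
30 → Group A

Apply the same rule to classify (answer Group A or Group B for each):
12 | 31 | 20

Group B, Group B, Group A

All 'Group A' examples share one property — multiple of 5 AND at least 7 — and every 'Group B' example lacks it.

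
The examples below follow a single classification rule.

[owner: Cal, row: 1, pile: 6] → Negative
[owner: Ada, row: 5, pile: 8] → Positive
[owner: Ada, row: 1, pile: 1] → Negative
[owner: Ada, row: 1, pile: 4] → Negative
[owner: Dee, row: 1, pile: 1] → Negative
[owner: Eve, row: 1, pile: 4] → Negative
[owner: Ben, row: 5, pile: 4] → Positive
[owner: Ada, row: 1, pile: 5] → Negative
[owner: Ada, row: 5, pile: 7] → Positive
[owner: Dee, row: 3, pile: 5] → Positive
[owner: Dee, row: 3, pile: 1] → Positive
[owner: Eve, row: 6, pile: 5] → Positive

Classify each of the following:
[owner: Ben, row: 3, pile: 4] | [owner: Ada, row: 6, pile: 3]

The simplest hypothesis consistent with all the labels is: row ≥ 3.
[owner: Ben, row: 3, pile: 4]: row = 3 — passes, so Positive. [owner: Ada, row: 6, pile: 3]: row = 6 — passes, so Positive.

Positive, Positive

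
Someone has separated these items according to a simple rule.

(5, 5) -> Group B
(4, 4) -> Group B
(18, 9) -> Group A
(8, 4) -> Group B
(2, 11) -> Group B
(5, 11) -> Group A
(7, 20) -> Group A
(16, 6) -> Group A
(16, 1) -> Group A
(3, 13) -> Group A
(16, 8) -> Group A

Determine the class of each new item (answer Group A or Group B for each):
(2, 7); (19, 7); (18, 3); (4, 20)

The rule appears to be: sum ≥ 16.
(2, 7): Group B (2+7 = 9). (19, 7): Group A (19+7 = 26). (18, 3): Group A (18+3 = 21). (4, 20): Group A (4+20 = 24).

Group B, Group A, Group A, Group A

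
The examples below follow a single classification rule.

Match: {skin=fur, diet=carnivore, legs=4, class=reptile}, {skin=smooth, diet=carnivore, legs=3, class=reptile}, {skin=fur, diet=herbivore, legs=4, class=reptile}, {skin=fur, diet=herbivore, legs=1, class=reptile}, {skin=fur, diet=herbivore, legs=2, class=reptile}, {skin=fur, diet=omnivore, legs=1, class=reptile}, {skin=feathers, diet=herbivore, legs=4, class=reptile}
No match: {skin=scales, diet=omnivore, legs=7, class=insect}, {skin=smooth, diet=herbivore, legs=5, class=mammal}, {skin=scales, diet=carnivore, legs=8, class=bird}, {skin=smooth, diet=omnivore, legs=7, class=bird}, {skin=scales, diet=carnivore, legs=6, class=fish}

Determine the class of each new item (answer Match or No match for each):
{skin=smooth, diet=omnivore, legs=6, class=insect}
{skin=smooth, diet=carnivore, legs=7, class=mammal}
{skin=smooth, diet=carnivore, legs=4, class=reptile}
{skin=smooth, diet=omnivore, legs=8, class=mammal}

A rule that fits every label: class is reptile — true of each 'Match' example, false of each 'No match' one.
{skin=smooth, diet=omnivore, legs=6, class=insect} → class is insect → No match.
{skin=smooth, diet=carnivore, legs=7, class=mammal} → class is mammal → No match.
{skin=smooth, diet=carnivore, legs=4, class=reptile} → class is reptile → Match.
{skin=smooth, diet=omnivore, legs=8, class=mammal} → class is mammal → No match.

No match, No match, Match, No match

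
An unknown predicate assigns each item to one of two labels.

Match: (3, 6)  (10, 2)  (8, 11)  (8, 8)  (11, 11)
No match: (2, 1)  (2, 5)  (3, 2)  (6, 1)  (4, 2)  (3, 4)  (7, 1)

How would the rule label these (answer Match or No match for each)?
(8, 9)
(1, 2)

Match, No match

'Match' ⟺ sum ≥ 9.
(8, 9): Match (8+9 = 17).
(1, 2): No match (1+2 = 3).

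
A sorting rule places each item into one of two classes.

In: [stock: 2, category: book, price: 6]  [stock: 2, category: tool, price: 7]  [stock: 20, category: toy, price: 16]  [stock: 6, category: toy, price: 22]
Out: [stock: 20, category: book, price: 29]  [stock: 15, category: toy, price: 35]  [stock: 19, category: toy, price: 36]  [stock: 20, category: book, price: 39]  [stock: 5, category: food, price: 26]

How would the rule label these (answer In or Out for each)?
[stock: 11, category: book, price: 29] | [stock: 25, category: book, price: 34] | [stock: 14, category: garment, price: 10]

Out, Out, In

Every 'In' example satisfies: price ≤ 22. None of the 'Out' examples do.
[stock: 11, category: book, price: 29] — price = 29, hence Out. [stock: 25, category: book, price: 34] — price = 34, hence Out. [stock: 14, category: garment, price: 10] — price = 10, hence In.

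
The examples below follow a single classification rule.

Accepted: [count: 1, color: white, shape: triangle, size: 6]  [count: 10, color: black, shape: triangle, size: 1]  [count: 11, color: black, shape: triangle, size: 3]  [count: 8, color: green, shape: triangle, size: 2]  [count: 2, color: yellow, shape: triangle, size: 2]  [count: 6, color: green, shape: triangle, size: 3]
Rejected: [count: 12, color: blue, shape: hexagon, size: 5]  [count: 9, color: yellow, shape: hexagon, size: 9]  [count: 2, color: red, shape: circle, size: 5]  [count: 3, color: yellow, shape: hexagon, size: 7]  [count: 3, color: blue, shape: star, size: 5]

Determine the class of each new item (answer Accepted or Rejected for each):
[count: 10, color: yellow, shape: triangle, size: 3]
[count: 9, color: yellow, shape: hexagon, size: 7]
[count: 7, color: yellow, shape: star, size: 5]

Accepted, Rejected, Rejected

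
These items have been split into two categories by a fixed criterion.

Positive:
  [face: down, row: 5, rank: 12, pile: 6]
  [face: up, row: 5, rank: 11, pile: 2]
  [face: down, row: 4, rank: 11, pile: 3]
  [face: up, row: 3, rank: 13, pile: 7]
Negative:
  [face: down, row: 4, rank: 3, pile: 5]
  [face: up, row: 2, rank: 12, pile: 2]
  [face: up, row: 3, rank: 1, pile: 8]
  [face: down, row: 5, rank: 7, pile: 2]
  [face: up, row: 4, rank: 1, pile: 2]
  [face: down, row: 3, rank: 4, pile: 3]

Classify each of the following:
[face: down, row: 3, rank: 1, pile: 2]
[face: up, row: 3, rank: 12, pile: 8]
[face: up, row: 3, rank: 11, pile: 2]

A rule that fits every label: row ≥ 3 AND rank ≥ 11 — true of each 'Positive' example, false of each 'Negative' one.

Negative, Positive, Positive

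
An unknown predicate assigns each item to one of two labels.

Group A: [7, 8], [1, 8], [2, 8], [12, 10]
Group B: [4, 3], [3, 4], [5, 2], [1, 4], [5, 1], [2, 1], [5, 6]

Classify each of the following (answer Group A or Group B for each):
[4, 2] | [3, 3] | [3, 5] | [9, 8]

The classifier is using: second ≥ 7.
[4, 2]: Group B (second 2). [3, 3]: Group B (second 3). [3, 5]: Group B (second 5). [9, 8]: Group A (second 8).

Group B, Group B, Group B, Group A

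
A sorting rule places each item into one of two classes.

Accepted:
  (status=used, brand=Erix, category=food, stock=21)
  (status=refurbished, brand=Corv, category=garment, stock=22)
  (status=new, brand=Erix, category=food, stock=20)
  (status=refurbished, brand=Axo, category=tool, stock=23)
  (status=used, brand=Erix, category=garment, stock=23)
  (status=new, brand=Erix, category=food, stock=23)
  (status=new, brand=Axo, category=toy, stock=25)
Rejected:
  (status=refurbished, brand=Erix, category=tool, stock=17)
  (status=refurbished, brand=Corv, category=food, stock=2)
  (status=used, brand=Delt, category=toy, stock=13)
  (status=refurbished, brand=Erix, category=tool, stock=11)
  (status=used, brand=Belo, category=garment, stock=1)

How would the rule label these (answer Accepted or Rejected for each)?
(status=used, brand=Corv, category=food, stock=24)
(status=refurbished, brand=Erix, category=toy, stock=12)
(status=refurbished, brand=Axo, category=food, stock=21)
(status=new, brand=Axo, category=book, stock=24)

The distinguishing property — stock ≥ 20 — holds for all the 'Accepted' cases and none of the 'Rejected' cases.
(status=used, brand=Corv, category=food, stock=24) → stock = 24 → Accepted.
(status=refurbished, brand=Erix, category=toy, stock=12) → stock = 12 → Rejected.
(status=refurbished, brand=Axo, category=food, stock=21) → stock = 21 → Accepted.
(status=new, brand=Axo, category=book, stock=24) → stock = 24 → Accepted.

Accepted, Rejected, Accepted, Accepted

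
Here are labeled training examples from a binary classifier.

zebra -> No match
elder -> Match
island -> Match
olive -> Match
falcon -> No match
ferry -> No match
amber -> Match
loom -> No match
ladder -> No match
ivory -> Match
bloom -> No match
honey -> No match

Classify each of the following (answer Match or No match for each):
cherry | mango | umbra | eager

No match, No match, Match, Match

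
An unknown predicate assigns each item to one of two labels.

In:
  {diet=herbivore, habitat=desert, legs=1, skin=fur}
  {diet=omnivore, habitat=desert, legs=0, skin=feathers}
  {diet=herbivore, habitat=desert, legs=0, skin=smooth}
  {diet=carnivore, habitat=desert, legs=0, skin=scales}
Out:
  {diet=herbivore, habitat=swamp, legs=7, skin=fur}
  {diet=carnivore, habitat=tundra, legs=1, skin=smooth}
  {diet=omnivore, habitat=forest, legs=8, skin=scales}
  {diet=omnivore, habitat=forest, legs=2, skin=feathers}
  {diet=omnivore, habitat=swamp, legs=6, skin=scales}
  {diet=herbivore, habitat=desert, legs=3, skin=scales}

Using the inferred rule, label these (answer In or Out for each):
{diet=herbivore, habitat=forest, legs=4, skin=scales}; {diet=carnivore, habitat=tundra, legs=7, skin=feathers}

The simplest hypothesis consistent with all the labels is: habitat is desert AND legs ≤ 1.
{diet=herbivore, habitat=forest, legs=4, skin=scales}: habitat is forest, legs = 4 — lacks this property, so Out. {diet=carnivore, habitat=tundra, legs=7, skin=feathers}: habitat is tundra, legs = 7 — lacks this property, so Out.

Out, Out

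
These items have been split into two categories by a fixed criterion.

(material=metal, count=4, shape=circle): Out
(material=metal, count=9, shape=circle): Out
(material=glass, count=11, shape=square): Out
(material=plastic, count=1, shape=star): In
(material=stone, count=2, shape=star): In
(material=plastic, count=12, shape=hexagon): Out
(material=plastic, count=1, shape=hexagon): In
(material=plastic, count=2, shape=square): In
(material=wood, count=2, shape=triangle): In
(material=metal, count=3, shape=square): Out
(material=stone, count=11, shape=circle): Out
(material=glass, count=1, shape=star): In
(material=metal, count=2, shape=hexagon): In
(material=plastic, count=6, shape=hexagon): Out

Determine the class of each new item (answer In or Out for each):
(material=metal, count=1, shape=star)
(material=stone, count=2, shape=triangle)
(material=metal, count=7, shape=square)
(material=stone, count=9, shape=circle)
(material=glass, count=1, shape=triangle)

In, In, Out, Out, In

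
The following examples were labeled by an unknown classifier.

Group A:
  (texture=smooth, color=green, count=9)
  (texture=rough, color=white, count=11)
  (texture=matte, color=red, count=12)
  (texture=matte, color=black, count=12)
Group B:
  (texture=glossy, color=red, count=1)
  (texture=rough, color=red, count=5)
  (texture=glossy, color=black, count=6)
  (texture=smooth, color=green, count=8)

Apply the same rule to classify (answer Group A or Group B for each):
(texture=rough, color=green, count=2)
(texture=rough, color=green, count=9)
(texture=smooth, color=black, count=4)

The rule appears to be: count ≥ 9.
(texture=rough, color=green, count=2): Group B (count = 2).
(texture=rough, color=green, count=9): Group A (count = 9).
(texture=smooth, color=black, count=4): Group B (count = 4).

Group B, Group A, Group B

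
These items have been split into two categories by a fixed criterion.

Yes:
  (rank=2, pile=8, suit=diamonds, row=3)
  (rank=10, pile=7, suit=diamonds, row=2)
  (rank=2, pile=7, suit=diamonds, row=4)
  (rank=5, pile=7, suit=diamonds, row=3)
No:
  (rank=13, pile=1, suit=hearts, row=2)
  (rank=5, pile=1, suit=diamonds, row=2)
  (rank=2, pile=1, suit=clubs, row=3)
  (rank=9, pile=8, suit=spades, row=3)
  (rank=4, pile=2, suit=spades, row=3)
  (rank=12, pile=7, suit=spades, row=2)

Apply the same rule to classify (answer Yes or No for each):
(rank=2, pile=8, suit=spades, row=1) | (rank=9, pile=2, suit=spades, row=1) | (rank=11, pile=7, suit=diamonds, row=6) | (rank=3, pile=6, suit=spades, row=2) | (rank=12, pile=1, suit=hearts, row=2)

The simplest hypothesis consistent with all the labels is: suit is diamonds AND pile ≥ 2.
(rank=2, pile=8, suit=spades, row=1): suit is spades, pile = 8, does not fit → No. (rank=9, pile=2, suit=spades, row=1): suit is spades, pile = 2, does not fit → No. (rank=11, pile=7, suit=diamonds, row=6): suit is diamonds, pile = 7, passes → Yes. (rank=3, pile=6, suit=spades, row=2): suit is spades, pile = 6, does not fit → No. (rank=12, pile=1, suit=hearts, row=2): suit is hearts, pile = 1, does not fit → No.

No, No, Yes, No, No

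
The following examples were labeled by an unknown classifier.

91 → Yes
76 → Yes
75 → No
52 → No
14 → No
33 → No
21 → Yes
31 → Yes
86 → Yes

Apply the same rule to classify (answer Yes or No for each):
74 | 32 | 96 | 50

No, No, Yes, No

All 'Yes' examples share one property — ≡ 1 (mod 5) — and every 'No' example lacks it.
74: 74 mod 5 = 4, fails the rule → No. 32: 32 mod 5 = 2, fails the rule → No. 96: 96 mod 5 = 1, meets the rule → Yes. 50: 50 mod 5 = 0, fails the rule → No.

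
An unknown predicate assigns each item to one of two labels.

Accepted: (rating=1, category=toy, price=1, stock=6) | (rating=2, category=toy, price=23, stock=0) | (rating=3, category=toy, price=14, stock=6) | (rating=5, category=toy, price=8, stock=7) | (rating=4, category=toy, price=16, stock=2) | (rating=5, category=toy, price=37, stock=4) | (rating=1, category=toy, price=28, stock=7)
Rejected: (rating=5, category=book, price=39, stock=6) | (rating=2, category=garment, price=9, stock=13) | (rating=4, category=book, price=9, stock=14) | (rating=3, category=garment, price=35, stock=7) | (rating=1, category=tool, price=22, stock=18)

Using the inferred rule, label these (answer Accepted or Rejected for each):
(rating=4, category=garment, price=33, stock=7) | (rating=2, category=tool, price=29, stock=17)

Rejected, Rejected

The distinguishing property — category is toy — holds for all the 'Accepted' cases and none of the 'Rejected' cases.
(rating=4, category=garment, price=33, stock=7): Rejected (category is garment). (rating=2, category=tool, price=29, stock=17): Rejected (category is tool).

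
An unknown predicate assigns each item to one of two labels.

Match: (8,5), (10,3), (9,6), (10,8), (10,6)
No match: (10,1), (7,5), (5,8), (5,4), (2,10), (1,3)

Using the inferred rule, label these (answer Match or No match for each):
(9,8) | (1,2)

'Match' ⟺ first > second AND sum ≥ 13.
(9,8): Match (9 > 8, 9+8 = 17).
(1,2): No match (1 < 2, 1+2 = 3).

Match, No match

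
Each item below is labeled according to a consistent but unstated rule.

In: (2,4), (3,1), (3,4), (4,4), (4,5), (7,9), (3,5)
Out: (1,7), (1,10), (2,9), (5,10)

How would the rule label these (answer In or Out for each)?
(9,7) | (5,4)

In, In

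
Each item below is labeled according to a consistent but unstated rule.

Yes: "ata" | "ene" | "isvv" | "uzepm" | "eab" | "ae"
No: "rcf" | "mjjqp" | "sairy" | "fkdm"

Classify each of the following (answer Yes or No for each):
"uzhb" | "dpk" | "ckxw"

Yes, No, No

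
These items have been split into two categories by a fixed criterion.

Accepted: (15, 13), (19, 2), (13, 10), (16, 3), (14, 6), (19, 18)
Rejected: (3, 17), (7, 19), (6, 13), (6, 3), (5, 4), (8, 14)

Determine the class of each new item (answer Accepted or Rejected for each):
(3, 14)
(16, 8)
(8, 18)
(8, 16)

A rule that fits every label: first ≥ 10 — true of each 'Accepted' example, false of each 'Rejected' one.
(3, 14) — first 3, hence Rejected.
(16, 8) — first 16, hence Accepted.
(8, 18) — first 8, hence Rejected.
(8, 16) — first 8, hence Rejected.

Rejected, Accepted, Rejected, Rejected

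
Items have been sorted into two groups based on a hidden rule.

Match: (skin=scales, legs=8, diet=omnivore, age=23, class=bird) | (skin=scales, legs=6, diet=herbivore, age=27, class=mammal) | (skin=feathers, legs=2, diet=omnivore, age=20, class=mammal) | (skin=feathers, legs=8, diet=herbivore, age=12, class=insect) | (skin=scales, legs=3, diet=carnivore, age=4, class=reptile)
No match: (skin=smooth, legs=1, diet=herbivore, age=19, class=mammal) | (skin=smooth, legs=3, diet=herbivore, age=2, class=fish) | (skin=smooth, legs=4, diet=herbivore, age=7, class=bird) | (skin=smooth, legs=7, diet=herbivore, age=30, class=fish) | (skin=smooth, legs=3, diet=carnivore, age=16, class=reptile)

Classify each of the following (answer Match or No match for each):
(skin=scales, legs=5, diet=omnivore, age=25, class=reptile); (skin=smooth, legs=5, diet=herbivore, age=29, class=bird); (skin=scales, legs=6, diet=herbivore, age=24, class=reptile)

Match, No match, Match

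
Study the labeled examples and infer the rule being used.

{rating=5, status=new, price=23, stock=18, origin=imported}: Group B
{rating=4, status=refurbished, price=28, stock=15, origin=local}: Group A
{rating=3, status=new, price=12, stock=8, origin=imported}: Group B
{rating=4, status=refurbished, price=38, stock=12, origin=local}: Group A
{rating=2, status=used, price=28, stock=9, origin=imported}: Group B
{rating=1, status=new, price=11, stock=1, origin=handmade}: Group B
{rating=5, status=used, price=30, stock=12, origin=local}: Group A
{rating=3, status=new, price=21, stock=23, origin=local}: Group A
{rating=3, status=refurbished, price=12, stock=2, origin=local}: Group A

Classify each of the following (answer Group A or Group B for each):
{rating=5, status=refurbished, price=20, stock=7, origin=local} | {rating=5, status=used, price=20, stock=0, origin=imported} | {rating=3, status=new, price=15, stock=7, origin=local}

Group A, Group B, Group A

Looking at the examples, the only property every 'Group A' case has and every 'Group B' case lacks is: origin is local.
{rating=5, status=refurbished, price=20, stock=7, origin=local}: origin is local — satisfies this, so Group A.
{rating=5, status=used, price=20, stock=0, origin=imported}: origin is imported — lacks this property, so Group B.
{rating=3, status=new, price=15, stock=7, origin=local}: origin is local — satisfies this, so Group A.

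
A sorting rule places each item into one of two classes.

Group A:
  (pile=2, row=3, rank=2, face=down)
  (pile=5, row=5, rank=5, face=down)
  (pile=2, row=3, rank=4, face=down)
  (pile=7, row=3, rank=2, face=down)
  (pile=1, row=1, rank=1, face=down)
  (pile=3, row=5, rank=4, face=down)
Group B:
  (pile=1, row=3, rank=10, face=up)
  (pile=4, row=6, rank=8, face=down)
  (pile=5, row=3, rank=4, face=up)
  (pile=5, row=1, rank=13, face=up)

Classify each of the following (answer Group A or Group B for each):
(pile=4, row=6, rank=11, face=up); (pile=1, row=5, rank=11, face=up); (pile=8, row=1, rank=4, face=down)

Group B, Group B, Group A

Rule: face is down AND row ≤ 5. This holds for each 'Group A' example and fails for each 'Group B' one.
(pile=4, row=6, rank=11, face=up) → face is up, row = 6 → Group B. (pile=1, row=5, rank=11, face=up) → face is up, row = 5 → Group B. (pile=8, row=1, rank=4, face=down) → face is down, row = 1 → Group A.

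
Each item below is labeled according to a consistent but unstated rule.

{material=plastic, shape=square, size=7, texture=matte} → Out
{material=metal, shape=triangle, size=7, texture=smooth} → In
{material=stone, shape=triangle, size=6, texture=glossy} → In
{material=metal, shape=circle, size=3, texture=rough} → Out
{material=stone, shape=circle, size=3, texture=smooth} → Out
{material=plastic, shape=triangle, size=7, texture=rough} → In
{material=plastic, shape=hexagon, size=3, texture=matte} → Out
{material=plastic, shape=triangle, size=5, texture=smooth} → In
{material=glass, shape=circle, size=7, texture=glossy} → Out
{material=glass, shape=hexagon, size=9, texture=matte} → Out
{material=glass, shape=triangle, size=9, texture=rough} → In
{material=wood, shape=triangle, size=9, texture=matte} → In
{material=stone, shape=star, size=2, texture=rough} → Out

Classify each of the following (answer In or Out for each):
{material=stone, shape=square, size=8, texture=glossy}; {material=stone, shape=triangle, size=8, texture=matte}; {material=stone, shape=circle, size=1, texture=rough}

Out, In, Out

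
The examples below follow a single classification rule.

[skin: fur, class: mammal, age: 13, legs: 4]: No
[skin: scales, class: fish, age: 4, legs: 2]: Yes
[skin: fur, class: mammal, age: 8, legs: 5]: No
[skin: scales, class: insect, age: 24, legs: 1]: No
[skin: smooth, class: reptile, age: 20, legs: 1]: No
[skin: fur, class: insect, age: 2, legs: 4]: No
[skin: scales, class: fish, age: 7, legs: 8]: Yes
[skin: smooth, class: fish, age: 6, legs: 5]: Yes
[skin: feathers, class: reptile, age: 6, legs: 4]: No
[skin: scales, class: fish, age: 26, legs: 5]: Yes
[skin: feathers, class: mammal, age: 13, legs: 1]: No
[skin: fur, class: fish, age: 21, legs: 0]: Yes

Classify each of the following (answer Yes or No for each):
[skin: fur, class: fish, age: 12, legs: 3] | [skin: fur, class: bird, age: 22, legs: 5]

Yes, No

Looking at the examples, the only property every 'Yes' case has and every 'No' case lacks is: class is fish.
[skin: fur, class: fish, age: 12, legs: 3] → class is fish → Yes. [skin: fur, class: bird, age: 22, legs: 5] → class is bird → No.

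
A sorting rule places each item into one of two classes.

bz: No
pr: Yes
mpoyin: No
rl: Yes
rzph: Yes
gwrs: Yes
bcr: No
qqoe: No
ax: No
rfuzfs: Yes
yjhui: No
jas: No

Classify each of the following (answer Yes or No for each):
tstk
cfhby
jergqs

No, No, Yes

The distinguishing property — even length AND contains 'r' — holds for all the 'Yes' cases and none of the 'No' cases.
tstk: No (length 4, no 'r'). cfhby: No (length 5, no 'r'). jergqs: Yes (length 6, has 'r').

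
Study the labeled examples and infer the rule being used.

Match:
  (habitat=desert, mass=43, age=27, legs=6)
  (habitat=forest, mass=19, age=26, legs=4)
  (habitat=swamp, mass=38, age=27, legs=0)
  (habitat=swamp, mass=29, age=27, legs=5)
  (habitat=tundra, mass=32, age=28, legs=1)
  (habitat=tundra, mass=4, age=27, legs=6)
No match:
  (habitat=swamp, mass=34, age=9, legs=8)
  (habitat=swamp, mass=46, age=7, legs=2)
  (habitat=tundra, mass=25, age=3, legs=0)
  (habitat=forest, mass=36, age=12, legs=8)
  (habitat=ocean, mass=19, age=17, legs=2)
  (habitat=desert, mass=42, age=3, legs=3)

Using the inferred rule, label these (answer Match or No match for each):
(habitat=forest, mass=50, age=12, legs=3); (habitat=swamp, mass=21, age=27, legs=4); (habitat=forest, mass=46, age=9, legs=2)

One predicate separates the groups cleanly: age ≥ 26.

No match, Match, No match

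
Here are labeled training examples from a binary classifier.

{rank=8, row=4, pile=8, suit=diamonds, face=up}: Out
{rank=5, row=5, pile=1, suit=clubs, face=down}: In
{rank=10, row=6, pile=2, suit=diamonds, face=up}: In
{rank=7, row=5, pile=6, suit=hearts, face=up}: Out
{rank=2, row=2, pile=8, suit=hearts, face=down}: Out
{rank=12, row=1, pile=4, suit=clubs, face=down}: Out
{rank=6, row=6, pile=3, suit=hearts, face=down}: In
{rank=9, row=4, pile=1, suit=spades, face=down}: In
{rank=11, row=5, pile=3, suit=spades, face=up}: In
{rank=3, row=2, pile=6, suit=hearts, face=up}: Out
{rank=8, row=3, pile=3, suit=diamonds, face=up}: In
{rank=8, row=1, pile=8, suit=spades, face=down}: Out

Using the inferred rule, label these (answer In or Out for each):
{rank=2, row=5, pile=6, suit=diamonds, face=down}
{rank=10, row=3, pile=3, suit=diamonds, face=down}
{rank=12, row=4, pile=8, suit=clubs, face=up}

Out, In, Out

The rule appears to be: pile ≤ 3.
Out: {rank=2, row=5, pile=6, suit=diamonds, face=down}, since pile = 6.
In: {rank=10, row=3, pile=3, suit=diamonds, face=down}, since pile = 3.
Out: {rank=12, row=4, pile=8, suit=clubs, face=up}, since pile = 8.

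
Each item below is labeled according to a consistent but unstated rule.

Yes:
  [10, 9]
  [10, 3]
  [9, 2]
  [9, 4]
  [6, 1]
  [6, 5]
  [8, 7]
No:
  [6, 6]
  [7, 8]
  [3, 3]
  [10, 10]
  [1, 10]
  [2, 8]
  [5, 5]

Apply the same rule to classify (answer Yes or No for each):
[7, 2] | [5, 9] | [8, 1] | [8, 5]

One predicate separates the groups cleanly: first > second.
Yes: [7, 2], since 7 > 2. No: [5, 9], since 5 < 9. Yes: [8, 1], since 8 > 1. Yes: [8, 5], since 8 > 5.

Yes, No, Yes, Yes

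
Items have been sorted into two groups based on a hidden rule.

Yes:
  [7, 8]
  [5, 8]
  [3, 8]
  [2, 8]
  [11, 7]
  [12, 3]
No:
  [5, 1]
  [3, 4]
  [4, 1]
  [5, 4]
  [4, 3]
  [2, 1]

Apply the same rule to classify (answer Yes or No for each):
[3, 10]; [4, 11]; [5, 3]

'Yes' ⟺ sum ≥ 10.
[3, 10] — 3+10 = 13, hence Yes. [4, 11] — 4+11 = 15, hence Yes. [5, 3] — 5+3 = 8, hence No.

Yes, Yes, No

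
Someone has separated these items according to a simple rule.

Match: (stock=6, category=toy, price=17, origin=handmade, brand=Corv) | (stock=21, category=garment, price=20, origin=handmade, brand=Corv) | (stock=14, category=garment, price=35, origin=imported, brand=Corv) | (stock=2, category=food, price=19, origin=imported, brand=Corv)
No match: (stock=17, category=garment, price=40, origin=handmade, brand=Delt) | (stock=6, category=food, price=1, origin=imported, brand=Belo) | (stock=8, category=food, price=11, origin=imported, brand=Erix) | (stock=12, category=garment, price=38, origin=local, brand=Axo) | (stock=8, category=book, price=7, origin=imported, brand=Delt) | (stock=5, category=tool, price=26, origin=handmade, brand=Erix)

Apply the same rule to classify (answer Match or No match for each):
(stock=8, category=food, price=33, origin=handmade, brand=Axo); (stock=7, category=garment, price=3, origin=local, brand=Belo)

The distinguishing property — brand is Corv — holds for all the 'Match' cases and none of the 'No match' cases.
(stock=8, category=food, price=33, origin=handmade, brand=Axo): No match (brand is Axo).
(stock=7, category=garment, price=3, origin=local, brand=Belo): No match (brand is Belo).

No match, No match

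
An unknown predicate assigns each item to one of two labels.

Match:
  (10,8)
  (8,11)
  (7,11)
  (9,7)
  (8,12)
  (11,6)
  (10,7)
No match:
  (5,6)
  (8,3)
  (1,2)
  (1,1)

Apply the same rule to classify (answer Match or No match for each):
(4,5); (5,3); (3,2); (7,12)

The common property of the 'Match' items is: sum ≥ 16. No 'No match' item has it.
(4,5) — 4+5 = 9, hence No match.
(5,3) — 5+3 = 8, hence No match.
(3,2) — 3+2 = 5, hence No match.
(7,12) — 7+12 = 19, hence Match.

No match, No match, No match, Match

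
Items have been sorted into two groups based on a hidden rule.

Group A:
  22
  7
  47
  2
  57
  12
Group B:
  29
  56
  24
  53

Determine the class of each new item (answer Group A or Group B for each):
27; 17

Comparing the two groups points to one rule — ≡ 2 (mod 5).

Group A, Group A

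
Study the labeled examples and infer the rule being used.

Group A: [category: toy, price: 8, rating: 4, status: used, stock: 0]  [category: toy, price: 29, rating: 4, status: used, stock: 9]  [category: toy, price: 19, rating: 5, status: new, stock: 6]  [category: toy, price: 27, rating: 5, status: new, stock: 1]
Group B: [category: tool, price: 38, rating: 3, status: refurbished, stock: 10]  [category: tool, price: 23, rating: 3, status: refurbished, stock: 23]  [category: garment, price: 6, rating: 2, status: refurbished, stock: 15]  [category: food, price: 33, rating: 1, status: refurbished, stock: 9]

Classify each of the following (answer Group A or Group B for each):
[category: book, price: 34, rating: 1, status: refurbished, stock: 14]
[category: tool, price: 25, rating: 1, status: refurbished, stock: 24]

'Group A' ⟺ category is toy.
[category: book, price: 34, rating: 1, status: refurbished, stock: 14]: Group B (category is book).
[category: tool, price: 25, rating: 1, status: refurbished, stock: 24]: Group B (category is tool).

Group B, Group B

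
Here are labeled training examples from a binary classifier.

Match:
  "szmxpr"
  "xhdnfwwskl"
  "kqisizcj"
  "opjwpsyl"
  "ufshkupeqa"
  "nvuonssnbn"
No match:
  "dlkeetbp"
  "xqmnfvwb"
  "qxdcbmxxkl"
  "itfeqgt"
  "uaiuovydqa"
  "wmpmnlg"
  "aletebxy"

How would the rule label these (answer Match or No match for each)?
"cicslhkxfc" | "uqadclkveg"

Comparing the two groups points to one rule — contains 's'.
Match: "cicslhkxfc", since has 's'. No match: "uqadclkveg", since no 's'.

Match, No match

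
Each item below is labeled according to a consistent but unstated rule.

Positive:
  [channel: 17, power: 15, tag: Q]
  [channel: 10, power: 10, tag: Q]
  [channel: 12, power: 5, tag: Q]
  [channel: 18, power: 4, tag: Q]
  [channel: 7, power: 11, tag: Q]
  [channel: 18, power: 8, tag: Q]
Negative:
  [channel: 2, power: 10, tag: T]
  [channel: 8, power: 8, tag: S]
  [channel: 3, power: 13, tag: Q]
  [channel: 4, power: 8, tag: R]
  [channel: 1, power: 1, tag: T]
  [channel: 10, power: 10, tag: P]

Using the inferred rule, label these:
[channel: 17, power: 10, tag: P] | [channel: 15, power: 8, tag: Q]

Negative, Positive

One predicate separates the groups cleanly: tag is Q AND channel ≥ 4.
[channel: 17, power: 10, tag: P] — tag is P, channel = 17, hence Negative.
[channel: 15, power: 8, tag: Q] — tag is Q, channel = 15, hence Positive.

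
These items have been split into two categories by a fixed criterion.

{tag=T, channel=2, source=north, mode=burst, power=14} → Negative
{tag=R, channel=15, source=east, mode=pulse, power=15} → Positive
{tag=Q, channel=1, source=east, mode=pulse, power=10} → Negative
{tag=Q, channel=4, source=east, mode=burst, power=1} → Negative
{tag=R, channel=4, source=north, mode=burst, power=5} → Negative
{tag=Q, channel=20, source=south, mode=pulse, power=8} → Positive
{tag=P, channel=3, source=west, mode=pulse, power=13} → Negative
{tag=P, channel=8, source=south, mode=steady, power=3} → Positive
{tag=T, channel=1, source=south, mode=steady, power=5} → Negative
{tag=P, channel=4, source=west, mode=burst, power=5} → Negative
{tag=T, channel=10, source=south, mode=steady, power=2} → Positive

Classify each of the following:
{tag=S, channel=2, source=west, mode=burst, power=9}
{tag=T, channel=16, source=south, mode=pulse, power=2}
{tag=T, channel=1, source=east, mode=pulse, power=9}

All 'Positive' examples share one property — channel ≥ 8 — and every 'Negative' example lacks it.
{tag=S, channel=2, source=west, mode=burst, power=9}: channel = 2 — doesn't match, so Negative.
{tag=T, channel=16, source=south, mode=pulse, power=2}: channel = 16 — has this property, so Positive.
{tag=T, channel=1, source=east, mode=pulse, power=9}: channel = 1 — doesn't match, so Negative.

Negative, Positive, Negative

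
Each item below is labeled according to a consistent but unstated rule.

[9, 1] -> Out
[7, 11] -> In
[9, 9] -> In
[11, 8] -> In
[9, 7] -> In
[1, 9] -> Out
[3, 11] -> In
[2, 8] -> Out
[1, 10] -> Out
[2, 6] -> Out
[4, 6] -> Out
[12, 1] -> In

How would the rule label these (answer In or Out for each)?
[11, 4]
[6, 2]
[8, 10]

One predicate separates the groups cleanly: sum ≥ 13.
In: [11, 4], since 11+4 = 15.
Out: [6, 2], since 6+2 = 8.
In: [8, 10], since 8+10 = 18.

In, Out, In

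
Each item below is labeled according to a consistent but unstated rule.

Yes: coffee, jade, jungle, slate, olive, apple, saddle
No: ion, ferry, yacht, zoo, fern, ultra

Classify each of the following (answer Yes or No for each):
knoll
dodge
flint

The common property of the 'Yes' items is: ends with 'e'. No 'No' item has it.
knoll: ends with 'l', doesn't qualify → No.
dodge: ends with 'e', meets the rule → Yes.
flint: ends with 't', doesn't qualify → No.

No, Yes, No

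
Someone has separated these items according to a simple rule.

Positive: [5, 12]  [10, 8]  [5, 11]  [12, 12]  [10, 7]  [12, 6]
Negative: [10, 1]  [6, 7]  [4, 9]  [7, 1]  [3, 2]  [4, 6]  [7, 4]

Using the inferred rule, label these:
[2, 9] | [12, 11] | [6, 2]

Negative, Positive, Negative

Every 'Positive' example satisfies: sum ≥ 16. None of the 'Negative' examples do.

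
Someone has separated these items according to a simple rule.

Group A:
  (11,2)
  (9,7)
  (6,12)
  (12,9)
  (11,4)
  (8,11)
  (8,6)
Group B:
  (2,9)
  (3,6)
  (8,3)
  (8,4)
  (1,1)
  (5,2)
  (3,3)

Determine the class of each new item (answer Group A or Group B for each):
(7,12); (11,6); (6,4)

A rule that fits every label: sum ≥ 13 — true of each 'Group A' example, false of each 'Group B' one.
(7,12): 7+12 = 19 — meets the rule, so Group A. (11,6): 11+6 = 17 — meets the rule, so Group A. (6,4): 6+4 = 10 — does not fit, so Group B.

Group A, Group A, Group B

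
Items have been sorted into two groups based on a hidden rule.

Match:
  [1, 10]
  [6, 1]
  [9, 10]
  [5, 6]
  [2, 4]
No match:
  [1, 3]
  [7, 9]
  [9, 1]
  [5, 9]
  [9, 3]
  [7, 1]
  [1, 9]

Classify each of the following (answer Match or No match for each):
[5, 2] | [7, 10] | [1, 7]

Match, Match, No match

'Match' ⟺ product is even.
[5, 2] → 5·2 = 10 → Match. [7, 10] → 7·10 = 70 → Match. [1, 7] → 1·7 = 7 → No match.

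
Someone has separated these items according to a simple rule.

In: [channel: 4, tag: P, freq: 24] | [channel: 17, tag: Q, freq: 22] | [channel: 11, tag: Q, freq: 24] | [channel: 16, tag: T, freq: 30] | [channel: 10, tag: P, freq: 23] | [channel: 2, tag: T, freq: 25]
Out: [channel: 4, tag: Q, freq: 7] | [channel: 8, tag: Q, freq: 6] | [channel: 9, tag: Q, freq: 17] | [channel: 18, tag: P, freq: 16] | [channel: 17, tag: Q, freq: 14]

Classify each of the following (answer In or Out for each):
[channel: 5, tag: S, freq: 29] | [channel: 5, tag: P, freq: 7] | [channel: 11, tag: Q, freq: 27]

In, Out, In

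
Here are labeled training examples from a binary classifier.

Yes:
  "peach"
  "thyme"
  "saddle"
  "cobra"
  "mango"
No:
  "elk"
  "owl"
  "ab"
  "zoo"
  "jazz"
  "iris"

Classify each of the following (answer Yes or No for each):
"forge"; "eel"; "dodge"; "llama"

'Yes' ⟺ length ≥ 5.

Yes, No, Yes, Yes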